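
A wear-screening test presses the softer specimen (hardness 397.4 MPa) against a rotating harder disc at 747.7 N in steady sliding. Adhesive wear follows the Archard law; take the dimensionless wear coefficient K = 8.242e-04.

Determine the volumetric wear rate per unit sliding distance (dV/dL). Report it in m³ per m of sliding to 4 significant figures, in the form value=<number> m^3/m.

value=1.551e-09 m^3/m

The computation carries full float precision, and the intermediates are displayed rounded, and a single final rounding to 4 significant figures.
Hardness H = 397.4 MPa = 3.974e+08 Pa.
Collected in SI base units: W = 747.7 N, H = 3.974e+08 Pa, K = 8.242e-04.
Volumetric rate dV/dL = K·W/H: 8.242e-04 · 747.7 / 3.974e+08 = 1.551e-09 m³/m.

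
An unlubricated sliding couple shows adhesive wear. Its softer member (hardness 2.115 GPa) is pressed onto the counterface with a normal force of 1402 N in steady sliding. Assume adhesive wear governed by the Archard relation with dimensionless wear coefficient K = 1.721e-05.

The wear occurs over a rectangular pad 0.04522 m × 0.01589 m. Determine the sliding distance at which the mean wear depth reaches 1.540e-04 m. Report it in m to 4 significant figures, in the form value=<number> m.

Each operation maintains exact precision — intermediate values are shown rounded. Rounded just once, at four significant digits.
Convert: Hardness H = 2.115 GPa = 2.115e+09 Pa.
Convert: Contact area A = 0.04522 m × 0.01589 m = 7.185e-04 m².
Restated in SI base units: W = 1402 N, H = 2.115e+09 Pa, K = 1.721e-05.
Allowed volume V_lim = h_lim·A = 1.540e-04 · 7.185e-04 = 1.107e-07 m³.
So the life L = V_lim·H/(K·W) = 1.107e-07 · 2.115e+09 / (1.721e-05 · 1402) = 9700 m.

value=9700 m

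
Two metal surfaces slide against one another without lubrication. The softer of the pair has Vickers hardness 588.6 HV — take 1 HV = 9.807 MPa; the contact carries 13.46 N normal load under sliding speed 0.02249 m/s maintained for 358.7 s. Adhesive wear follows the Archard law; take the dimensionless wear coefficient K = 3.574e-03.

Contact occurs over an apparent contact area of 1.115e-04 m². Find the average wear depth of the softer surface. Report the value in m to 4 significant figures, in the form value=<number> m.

value=6.030e-07 m

All arithmetic runs at exact precision, and intermediate values are printed rounded; one last rounding, at four significant figures.
Convert: Distance covered L = v·t = 0.02249 m/s × 358.7 s = 8.067 m.
Convert: Hardness H = 588.6 HV × 9.807 MPa/HV = 5772 MPa = 5.772e+09 Pa.
Restated in SI base units: W = 13.46 N, H = 5.772e+09 Pa, K = 3.574e-03.
Archard volume V = K·W·L/H = 3.574e-03 · 13.46 · 8.067 / 5.772e+09 = 6.723e-11 m³.
Depth of wear h = V/A = 6.723e-11 / 1.115e-04 = 6.030e-07 m.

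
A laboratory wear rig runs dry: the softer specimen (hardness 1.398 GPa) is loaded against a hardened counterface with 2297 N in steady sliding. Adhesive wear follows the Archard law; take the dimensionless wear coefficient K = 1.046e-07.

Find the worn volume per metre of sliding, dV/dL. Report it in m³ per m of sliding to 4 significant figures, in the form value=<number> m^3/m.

value=1.719e-13 m^3/m

The intermediates are printed rounded, and all arithmetic keeps full float precision; one last rounding, at four significant digits.
Hardness H = 1.398 GPa = 1.398e+09 Pa.
Expressed in SI base units: W = 2297 N, H = 1.398e+09 Pa, K = 1.046e-07.
The wear rate dV/dL = K·W/H, per unit distance: 1.046e-07 · 2297 / 1.398e+09 = 1.719e-13 m³/m.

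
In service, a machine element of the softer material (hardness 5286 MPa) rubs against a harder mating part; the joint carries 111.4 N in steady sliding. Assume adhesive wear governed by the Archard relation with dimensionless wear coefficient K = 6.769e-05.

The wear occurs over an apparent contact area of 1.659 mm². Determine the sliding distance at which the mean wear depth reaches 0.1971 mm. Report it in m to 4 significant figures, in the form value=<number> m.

value=229.2 m

The computation runs at full precision, and the intermediates are shown rounded; one final rounding, at four significant digits.
Convert: Hardness H = 5286 MPa = 5.286e+09 Pa.
Convert: Contact area A = 1.659 mm² = 1.659e-06 m².
Convert: Depth limit h_lim = 0.1971 mm = 1.971e-04 m.
In SI base units: W = 111.4 N, H = 5.286e+09 Pa, K = 6.769e-05.
At the depth limit, V_lim = h_lim·A = 1.971e-04 · 1.659e-06 = 3.270e-10 m³.
Life L = V_lim·H/(K·W) = 3.270e-10 · 5.286e+09 / (6.769e-05 · 111.4) = 229.2 m.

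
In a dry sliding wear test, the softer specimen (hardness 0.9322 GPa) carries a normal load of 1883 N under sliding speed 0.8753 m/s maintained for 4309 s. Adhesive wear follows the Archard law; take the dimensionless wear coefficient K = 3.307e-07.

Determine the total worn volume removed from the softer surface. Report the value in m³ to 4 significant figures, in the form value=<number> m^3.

value=2.519e-09 m^3

All working math maintains full precision. Intermediate values are printed rounded — rounded once at the end, at 4 significant digits.
Convert: Path length L = v·t = 0.8753 m/s × 4309 s = 3772 m.
Convert: Hardness H = 0.9322 GPa = 9.322e+08 Pa.
Collected in SI base units: W = 1883 N, H = 9.322e+08 Pa, K = 3.307e-07.
The Archard volume V = K·W·L/H = 3.307e-07 · 1883 · 3772 / 9.322e+08 = 2.519e-09 m³.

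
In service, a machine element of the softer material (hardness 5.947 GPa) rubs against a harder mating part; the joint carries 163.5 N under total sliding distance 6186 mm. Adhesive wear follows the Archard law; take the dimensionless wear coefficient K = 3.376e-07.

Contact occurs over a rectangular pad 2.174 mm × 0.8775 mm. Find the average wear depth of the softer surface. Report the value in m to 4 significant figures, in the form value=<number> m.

value=3.010e-08 m

Intermediate values are shown rounded — the algebra maintains full float precision, and rounded just once: 4 significant figures.
Path length L = 6186 mm = 6.186 m.
Hardness H = 5.947 GPa = 5.947e+09 Pa.
Pad sides 2.174 mm × 0.8775 mm = 2.174e-03 m × 8.775e-04 m. Contact area A = 2.174e-03 m × 8.775e-04 m = 1.908e-06 m².
Collected in SI base units: W = 163.5 N, H = 5.947e+09 Pa, K = 3.376e-07.
The Archard volume V = K·W·L/H = 3.376e-07 · 163.5 · 6.186 / 5.947e+09 = 5.742e-14 m³.
Mean depth h = V/A = 5.742e-14 / 1.908e-06 = 3.010e-08 m.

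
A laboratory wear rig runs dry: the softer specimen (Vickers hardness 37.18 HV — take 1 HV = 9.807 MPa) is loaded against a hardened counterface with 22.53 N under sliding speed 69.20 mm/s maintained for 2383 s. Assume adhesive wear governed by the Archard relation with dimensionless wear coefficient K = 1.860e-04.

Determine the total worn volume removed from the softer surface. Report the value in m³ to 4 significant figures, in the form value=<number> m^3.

value=1.895e-09 m^3

The algebra runs at exact precision, and the intermediates are printed rounded. Rounded once at the end, at 4 significant figures.
Convert: Sliding speed v = 69.20 mm/s = 0.06920 m/s. Total distance L = v·t = 0.06920 m/s × 2383 s = 164.9 m.
Convert: Hardness H = 37.18 HV × 9.807 MPa/HV = 364.6 MPa = 3.646e+08 Pa.
Expressed in SI base units: W = 22.53 N, H = 3.646e+08 Pa, K = 1.860e-04.
Archard volume V = K·W·L/H = 1.860e-04 · 22.53 · 164.9 / 3.646e+08 = 1.895e-09 m³.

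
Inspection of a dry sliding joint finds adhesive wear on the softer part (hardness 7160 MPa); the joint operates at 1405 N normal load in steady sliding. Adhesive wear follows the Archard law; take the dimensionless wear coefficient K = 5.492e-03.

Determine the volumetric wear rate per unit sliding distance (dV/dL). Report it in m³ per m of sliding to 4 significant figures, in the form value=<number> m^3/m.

Intermediates are printed rounded, and the computation keeps exact precision. Rounded once at the end: 4 significant figures.
Convert: Hardness H = 7160 MPa = 7.160e+09 Pa.
SI base units throughout: W = 1405 N, H = 7.160e+09 Pa, K = 5.492e-03.
Volumetric rate dV/dL = K·W/H — distance-free: 5.492e-03 · 1405 / 7.160e+09 = 1.078e-09 m³/m.

value=1.078e-09 m^3/m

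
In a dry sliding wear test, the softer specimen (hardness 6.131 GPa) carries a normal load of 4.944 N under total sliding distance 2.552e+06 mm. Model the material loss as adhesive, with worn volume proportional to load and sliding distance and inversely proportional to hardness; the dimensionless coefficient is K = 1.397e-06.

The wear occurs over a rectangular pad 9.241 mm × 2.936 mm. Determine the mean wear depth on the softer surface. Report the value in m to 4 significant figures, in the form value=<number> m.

value=1.060e-07 m

Every step maintains exact precision; the intermediates appear rounded; rounded once at the end to 4 significant figures.
Convert: Distance covered L = 2.552e+06 mm = 2552 m.
Convert: Hardness H = 6.131 GPa = 6.131e+09 Pa.
Convert: Pad sides 9.241 mm × 2.936 mm = 0.009241 m × 0.002936 m. Contact area A = 0.009241 m × 0.002936 m = 2.713e-05 m².
As SI base values: W = 4.944 N, H = 6.131e+09 Pa, K = 1.397e-06.
Apply Archard: V = K·W·L/H = 1.397e-06 · 4.944 · 2552 / 6.131e+09 = 2.875e-12 m³.
Mean wear depth h = V/A = 2.875e-12 / 2.713e-05 = 1.060e-07 m.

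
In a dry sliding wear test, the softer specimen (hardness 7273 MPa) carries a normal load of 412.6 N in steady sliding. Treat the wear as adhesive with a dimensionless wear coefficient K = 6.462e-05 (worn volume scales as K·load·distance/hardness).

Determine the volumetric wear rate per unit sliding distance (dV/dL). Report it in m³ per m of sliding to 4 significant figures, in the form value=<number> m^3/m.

value=3.666e-12 m^3/m

The intermediates are printed rounded — all working math carries full precision — one final rounding: 4 significant digits.
Convert: Hardness H = 7273 MPa = 7.273e+09 Pa.
SI base units throughout: W = 412.6 N, H = 7.273e+09 Pa, K = 6.462e-05.
Rate of wear dV/dL = K·W/H (no L dependence): 6.462e-05 · 412.6 / 7.273e+09 = 3.666e-12 m³/m.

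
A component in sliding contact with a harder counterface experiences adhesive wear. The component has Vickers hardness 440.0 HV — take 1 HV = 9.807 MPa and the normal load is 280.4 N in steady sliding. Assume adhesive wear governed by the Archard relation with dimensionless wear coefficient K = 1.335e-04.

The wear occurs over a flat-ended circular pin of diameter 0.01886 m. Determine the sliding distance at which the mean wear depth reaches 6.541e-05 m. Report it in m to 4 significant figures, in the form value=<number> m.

The intermediates are printed rounded. All arithmetic runs at full float precision; one last rounding: 4 significant digits.
Hardness H = 440.0 HV × 9.807 MPa/HV = 4315 MPa = 4.315e+09 Pa.
Contact area A = π·d²/4 = π·(0.01886 m)²/4 = 2.794e-04 m².
As SI base values: W = 280.4 N, H = 4.315e+09 Pa, K = 1.335e-04.
Permissible volume V_lim = h_lim·A = 6.541e-05 · 2.794e-04 = 1.827e-08 m³.
Inverting, life L = V_lim·H/(K·W) = 1.827e-08 · 4.315e+09 / (1.335e-04 · 280.4) = 2106 m.

value=2106 m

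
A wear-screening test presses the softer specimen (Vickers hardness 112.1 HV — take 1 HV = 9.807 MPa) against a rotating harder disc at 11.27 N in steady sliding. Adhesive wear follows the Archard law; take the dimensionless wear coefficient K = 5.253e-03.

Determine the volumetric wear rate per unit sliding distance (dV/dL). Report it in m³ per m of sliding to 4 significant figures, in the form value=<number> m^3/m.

Intermediate values are displayed rounded, and the algebra runs at full precision; a lone final rounding to four significant figures.
Hardness H = 112.1 HV × 9.807 MPa/HV = 1099 MPa = 1.099e+09 Pa.
Expressed in SI base units: W = 11.27 N, H = 1.099e+09 Pa, K = 5.253e-03.
Rate of wear dV/dL = K·W/H — distance-free: 5.253e-03 · 11.27 / 1.099e+09 = 5.385e-11 m³/m.

value=5.385e-11 m^3/m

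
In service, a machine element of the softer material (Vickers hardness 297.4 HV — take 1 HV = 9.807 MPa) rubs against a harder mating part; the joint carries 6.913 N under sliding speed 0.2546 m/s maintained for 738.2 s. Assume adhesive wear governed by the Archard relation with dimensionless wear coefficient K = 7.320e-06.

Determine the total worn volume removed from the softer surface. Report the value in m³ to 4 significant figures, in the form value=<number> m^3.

All working math carries full float precision — displayed values are rounded — a lone final rounding: four significant digits.
Total distance L = v·t = 0.2546 m/s × 738.2 s = 187.9 m.
Hardness H = 297.4 HV × 9.807 MPa/HV = 2917 MPa = 2.917e+09 Pa.
In SI base units: W = 6.913 N, H = 2.917e+09 Pa, K = 7.320e-06.
Worn volume V = K·W·L/H = 7.320e-06 · 6.913 · 187.9 / 2.917e+09 = 3.261e-12 m³.

value=3.261e-12 m^3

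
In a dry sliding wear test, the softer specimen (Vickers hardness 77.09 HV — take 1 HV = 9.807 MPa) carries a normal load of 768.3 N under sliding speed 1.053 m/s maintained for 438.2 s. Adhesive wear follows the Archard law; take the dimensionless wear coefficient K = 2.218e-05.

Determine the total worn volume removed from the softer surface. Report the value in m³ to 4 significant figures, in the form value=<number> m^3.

Quoted intermediates are rounded. All arithmetic maintains exact precision. Rounded just once to four significant figures.
Path length L = v·t = 1.053 m/s × 438.2 s = 461.4 m.
Hardness H = 77.09 HV × 9.807 MPa/HV = 756.0 MPa = 7.560e+08 Pa.
As SI base values: W = 768.3 N, H = 7.560e+08 Pa, K = 2.218e-05.
Apply Archard: V = K·W·L/H = 2.218e-05 · 768.3 · 461.4 / 7.560e+08 = 1.040e-08 m³.

value=1.040e-08 m^3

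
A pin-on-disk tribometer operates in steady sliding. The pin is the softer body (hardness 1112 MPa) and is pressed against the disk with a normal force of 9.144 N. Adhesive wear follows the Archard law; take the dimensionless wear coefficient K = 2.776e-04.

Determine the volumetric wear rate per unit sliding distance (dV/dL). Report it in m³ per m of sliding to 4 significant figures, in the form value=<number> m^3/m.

The algebra runs at exact precision, and intermediate values are shown rounded. Rounded once at the end, at 4 significant figures.
Convert: Hardness H = 1112 MPa = 1.112e+09 Pa.
In SI base units: W = 9.144 N, H = 1.112e+09 Pa, K = 2.776e-04.
Wear rate dV/dL = K·W/H, per unit distance: 2.776e-04 · 9.144 / 1.112e+09 = 2.283e-12 m³/m.

value=2.283e-12 m^3/m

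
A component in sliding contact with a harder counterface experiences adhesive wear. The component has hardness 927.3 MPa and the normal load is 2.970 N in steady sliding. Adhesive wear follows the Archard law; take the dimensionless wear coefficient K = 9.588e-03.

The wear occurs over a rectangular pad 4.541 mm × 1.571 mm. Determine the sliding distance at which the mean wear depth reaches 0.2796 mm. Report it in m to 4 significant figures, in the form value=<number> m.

value=64.95 m

All arithmetic carries exact precision, and the intermediates are shown rounded. Rounded once at the end, at four significant figures.
Convert: Hardness H = 927.3 MPa = 9.273e+08 Pa.
Convert: Pad sides 4.541 mm × 1.571 mm = 0.004541 m × 0.001571 m. Contact area A = 0.004541 m × 0.001571 m = 7.134e-06 m².
Convert: Depth limit h_lim = 0.2796 mm = 2.796e-04 m.
Collected in SI base units: W = 2.970 N, H = 9.273e+08 Pa, K = 9.588e-03.
Allowed volume V_lim = h_lim·A = 2.796e-04 · 7.134e-06 = 1.995e-09 m³.
Life L = V_lim·H/(K·W) = 1.995e-09 · 9.273e+08 / (9.588e-03 · 2.970) = 64.95 m.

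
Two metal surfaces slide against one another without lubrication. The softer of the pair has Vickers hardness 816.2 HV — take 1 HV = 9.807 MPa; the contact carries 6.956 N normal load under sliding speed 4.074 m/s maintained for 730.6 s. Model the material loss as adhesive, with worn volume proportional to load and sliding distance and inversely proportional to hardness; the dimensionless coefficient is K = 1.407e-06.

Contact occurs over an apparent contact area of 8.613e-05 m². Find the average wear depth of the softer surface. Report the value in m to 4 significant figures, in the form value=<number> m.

All working math keeps full float precision. Intermediates are displayed rounded, and one final rounding to four significant figures.
Convert: The distance L = v·t = 4.074 m/s × 730.6 s = 2976 m.
Convert: Hardness H = 816.2 HV × 9.807 MPa/HV = 8004 MPa = 8.004e+09 Pa.
In SI base units: W = 6.956 N, H = 8.004e+09 Pa, K = 1.407e-06.
Archard volume V = K·W·L/H = 1.407e-06 · 6.956 · 2976 / 8.004e+09 = 3.639e-12 m³.
Mean wear depth h = V/A = 3.639e-12 / 8.613e-05 = 4.225e-08 m.

value=4.225e-08 m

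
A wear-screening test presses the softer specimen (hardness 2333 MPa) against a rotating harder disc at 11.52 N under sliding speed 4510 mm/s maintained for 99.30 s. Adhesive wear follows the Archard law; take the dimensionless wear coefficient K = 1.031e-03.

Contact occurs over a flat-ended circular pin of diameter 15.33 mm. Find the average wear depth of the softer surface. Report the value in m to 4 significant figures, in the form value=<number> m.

value=1.235e-05 m

Intermediate values are printed rounded; each operation keeps full precision — a single final rounding to four significant digits.
Convert: Sliding speed v = 4510 mm/s = 4.510 m/s. The distance L = v·t = 4.510 m/s × 99.30 s = 447.8 m.
Convert: Hardness H = 2333 MPa = 2.333e+09 Pa.
Convert: Pin diameter d = 15.33 mm = 0.01533 m. Contact area A = π·d²/4 = π·(0.01533 m)²/4 = 1.846e-04 m².
SI base units throughout: W = 11.52 N, H = 2.333e+09 Pa, K = 1.031e-03.
The Archard volume V = K·W·L/H = 1.031e-03 · 11.52 · 447.8 / 2.333e+09 = 2.280e-09 m³.
Depth h = V/A = 2.280e-09 / 1.846e-04 = 1.235e-05 m.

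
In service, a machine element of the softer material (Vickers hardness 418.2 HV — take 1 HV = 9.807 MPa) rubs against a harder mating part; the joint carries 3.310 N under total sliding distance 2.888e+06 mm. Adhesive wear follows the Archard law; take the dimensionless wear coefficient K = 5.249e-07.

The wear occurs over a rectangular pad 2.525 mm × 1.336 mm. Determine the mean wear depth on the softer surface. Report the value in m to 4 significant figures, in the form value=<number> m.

value=3.627e-07 m

All working math keeps full float precision, and intermediate values appear rounded, and one final rounding: 4 significant figures.
Convert: Distance covered L = 2.888e+06 mm = 2888 m.
Convert: Hardness H = 418.2 HV × 9.807 MPa/HV = 4101 MPa = 4.101e+09 Pa.
Convert: Pad sides 2.525 mm × 1.336 mm = 0.002525 m × 0.001336 m. Contact area A = 0.002525 m × 0.001336 m = 3.373e-06 m².
Working in SI base units: W = 3.310 N, H = 4.101e+09 Pa, K = 5.249e-07.
Worn volume V = K·W·L/H = 5.249e-07 · 3.310 · 2888 / 4.101e+09 = 1.223e-12 m³.
Depth of wear h = V/A = 1.223e-12 / 3.373e-06 = 3.627e-07 m.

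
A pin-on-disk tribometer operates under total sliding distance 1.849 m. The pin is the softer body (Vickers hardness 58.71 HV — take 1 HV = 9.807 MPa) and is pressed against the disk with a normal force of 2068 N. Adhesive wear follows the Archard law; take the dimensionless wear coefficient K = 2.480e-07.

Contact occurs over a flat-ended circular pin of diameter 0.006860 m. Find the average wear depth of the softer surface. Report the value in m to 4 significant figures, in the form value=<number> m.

value=4.456e-08 m

The algebra keeps full precision, and shown intermediates are rounded, and rounded just once: 4 significant figures.
Convert: Hardness H = 58.71 HV × 9.807 MPa/HV = 575.8 MPa = 5.758e+08 Pa.
Convert: Contact area A = π·d²/4 = π·(0.006860 m)²/4 = 3.696e-05 m².
As SI base values: W = 2068 N, H = 5.758e+08 Pa, K = 2.480e-07.
Archard volume V = K·W·L/H = 2.480e-07 · 2068 · 1.849 / 5.758e+08 = 1.647e-12 m³.
Wear depth h = V/A = 1.647e-12 / 3.696e-05 = 4.456e-08 m.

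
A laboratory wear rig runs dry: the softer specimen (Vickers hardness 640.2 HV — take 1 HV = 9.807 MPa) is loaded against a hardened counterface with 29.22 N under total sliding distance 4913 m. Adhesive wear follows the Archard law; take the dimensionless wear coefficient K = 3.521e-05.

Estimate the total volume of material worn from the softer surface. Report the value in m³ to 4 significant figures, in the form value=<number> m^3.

Intermediates are displayed rounded; all arithmetic maintains exact precision, and rounded just once: four significant digits.
Convert: Hardness H = 640.2 HV × 9.807 MPa/HV = 6278 MPa = 6.278e+09 Pa.
Expressed in SI base units: W = 29.22 N, H = 6.278e+09 Pa, K = 3.521e-05.
Archard volume V = K·W·L/H = 3.521e-05 · 29.22 · 4913 / 6.278e+09 = 8.051e-10 m³.

value=8.051e-10 m^3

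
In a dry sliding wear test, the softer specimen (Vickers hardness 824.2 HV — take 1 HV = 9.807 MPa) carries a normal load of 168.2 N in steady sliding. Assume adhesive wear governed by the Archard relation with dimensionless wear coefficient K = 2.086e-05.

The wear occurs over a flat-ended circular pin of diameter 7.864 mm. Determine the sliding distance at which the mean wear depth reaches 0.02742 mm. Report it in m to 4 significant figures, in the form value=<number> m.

The algebra carries full precision. Intermediate values are displayed rounded. Rounded just once to 4 significant digits.
Hardness H = 824.2 HV × 9.807 MPa/HV = 8083 MPa = 8.083e+09 Pa.
Pin diameter d = 7.864 mm = 0.007864 m. Contact area A = π·d²/4 = π·(0.007864 m)²/4 = 4.857e-05 m².
Depth limit h_lim = 0.02742 mm = 2.742e-05 m.
As SI base values: W = 168.2 N, H = 8.083e+09 Pa, K = 2.086e-05.
Wearable volume V_lim = h_lim·A = 2.742e-05 · 4.857e-05 = 1.332e-09 m³.
Thus life L = V_lim·H/(K·W) = 1.332e-09 · 8.083e+09 / (2.086e-05 · 168.2) = 3068 m.

value=3068 m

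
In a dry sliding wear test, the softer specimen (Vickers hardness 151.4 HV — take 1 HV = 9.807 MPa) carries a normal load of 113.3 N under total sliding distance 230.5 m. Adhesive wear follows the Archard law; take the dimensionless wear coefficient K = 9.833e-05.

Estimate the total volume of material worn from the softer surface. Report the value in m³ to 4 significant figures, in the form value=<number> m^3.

value=1.730e-09 m^3

All working math carries exact precision. Intermediate values are shown rounded; a lone final rounding to four significant digits.
Convert: Hardness H = 151.4 HV × 9.807 MPa/HV = 1485 MPa = 1.485e+09 Pa.
SI base units throughout: W = 113.3 N, H = 1.485e+09 Pa, K = 9.833e-05.
Archard volume V = K·W·L/H = 9.833e-05 · 113.3 · 230.5 / 1.485e+09 = 1.730e-09 m³.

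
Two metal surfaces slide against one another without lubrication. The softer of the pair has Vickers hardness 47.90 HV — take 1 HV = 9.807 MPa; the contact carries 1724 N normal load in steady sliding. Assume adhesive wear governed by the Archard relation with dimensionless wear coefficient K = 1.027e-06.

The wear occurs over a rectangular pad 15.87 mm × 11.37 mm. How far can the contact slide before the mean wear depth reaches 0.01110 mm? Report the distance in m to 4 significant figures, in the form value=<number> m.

The intermediates are printed rounded; all working math keeps full float precision — rounded just once: four significant figures.
Convert: Hardness H = 47.90 HV × 9.807 MPa/HV = 469.8 MPa = 4.698e+08 Pa.
Convert: Pad sides 15.87 mm × 11.37 mm = 0.01587 m × 0.01137 m. Contact area A = 0.01587 m × 0.01137 m = 1.804e-04 m².
Convert: Depth limit h_lim = 0.01110 mm = 1.110e-05 m.
As SI base values: W = 1724 N, H = 4.698e+08 Pa, K = 1.027e-06.
Allowed volume V_lim = h_lim·A = 1.110e-05 · 1.804e-04 = 2.003e-09 m³.
Life L = V_lim·H/(K·W) = 2.003e-09 · 4.698e+08 / (1.027e-06 · 1724) = 531.4 m.

value=531.4 m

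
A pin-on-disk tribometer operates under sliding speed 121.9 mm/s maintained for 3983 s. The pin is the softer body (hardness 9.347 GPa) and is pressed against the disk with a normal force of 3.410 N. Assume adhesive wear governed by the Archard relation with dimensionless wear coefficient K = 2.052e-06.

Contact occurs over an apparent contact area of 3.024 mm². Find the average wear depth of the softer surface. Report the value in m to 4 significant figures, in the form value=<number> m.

Intermediates appear rounded, and every step holds full precision — rounded just once, at four significant figures.
Convert: Sliding speed v = 121.9 mm/s = 0.1219 m/s. The distance L = v·t = 0.1219 m/s × 3983 s = 485.5 m.
Convert: Hardness H = 9.347 GPa = 9.347e+09 Pa.
Convert: Contact area A = 3.024 mm² = 3.024e-06 m².
Working in SI base units: W = 3.410 N, H = 9.347e+09 Pa, K = 2.052e-06.
Apply Archard: V = K·W·L/H = 2.052e-06 · 3.410 · 485.5 / 9.347e+09 = 3.635e-13 m³.
Average depth h = V/A = 3.635e-13 / 3.024e-06 = 1.202e-07 m.

value=1.202e-07 m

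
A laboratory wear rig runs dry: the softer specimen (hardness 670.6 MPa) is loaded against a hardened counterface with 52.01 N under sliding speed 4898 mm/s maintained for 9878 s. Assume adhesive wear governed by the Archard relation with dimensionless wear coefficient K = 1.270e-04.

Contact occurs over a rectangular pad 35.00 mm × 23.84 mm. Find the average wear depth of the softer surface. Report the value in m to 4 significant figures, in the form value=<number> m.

Each operation maintains full float precision; the intermediates appear rounded — a single final rounding: four significant figures.
Convert: Sliding speed v = 4898 mm/s = 4.898 m/s. Distance covered L = v·t = 4.898 m/s × 9878 s = 4.838e+04 m.
Convert: Hardness H = 670.6 MPa = 6.706e+08 Pa.
Convert: Pad sides 35.00 mm × 23.84 mm = 0.03500 m × 0.02384 m. Contact area A = 0.03500 m × 0.02384 m = 8.344e-04 m².
Restated in SI base units: W = 52.01 N, H = 6.706e+08 Pa, K = 1.270e-04.
By Archard's law, V = K·W·L/H = 1.270e-04 · 52.01 · 4.838e+04 / 6.706e+08 = 4.766e-07 m³.
Wear depth h = V/A = 4.766e-07 / 8.344e-04 = 5.711e-04 m.

value=5.711e-04 m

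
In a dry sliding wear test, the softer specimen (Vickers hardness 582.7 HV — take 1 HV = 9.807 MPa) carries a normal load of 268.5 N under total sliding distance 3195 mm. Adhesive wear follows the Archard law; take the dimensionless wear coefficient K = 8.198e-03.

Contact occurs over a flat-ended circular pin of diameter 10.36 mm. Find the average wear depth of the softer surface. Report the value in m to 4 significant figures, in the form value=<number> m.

Intermediate values are shown rounded. The computation runs at exact precision. Rounded once at the end to 4 significant figures.
Distance L = 3195 mm = 3.195 m.
Hardness H = 582.7 HV × 9.807 MPa/HV = 5715 MPa = 5.715e+09 Pa.
Pin diameter d = 10.36 mm = 0.01036 m. Contact area A = π·d²/4 = π·(0.01036 m)²/4 = 8.430e-05 m².
SI base units throughout: W = 268.5 N, H = 5.715e+09 Pa, K = 8.198e-03.
Worn volume V = K·W·L/H = 8.198e-03 · 268.5 · 3.195 / 5.715e+09 = 1.231e-09 m³.
Depth of wear h = V/A = 1.231e-09 / 8.430e-05 = 1.460e-05 m.

value=1.460e-05 m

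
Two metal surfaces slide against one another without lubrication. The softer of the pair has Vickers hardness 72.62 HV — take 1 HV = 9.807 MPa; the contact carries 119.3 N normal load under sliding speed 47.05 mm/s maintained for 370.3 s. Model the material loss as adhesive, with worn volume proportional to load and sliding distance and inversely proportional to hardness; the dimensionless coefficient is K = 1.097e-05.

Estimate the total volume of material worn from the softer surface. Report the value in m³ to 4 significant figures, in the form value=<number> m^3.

value=3.202e-11 m^3

Displayed values are rounded — the computation holds exact precision. Rounded once at the end, at four significant figures.
Convert: Sliding speed v = 47.05 mm/s = 0.04705 m/s. Sliding distance L = v·t = 0.04705 m/s × 370.3 s = 17.42 m.
Convert: Hardness H = 72.62 HV × 9.807 MPa/HV = 712.2 MPa = 7.122e+08 Pa.
Working in SI base units: W = 119.3 N, H = 7.122e+08 Pa, K = 1.097e-05.
Archard relation: V = K·W·L/H = 1.097e-05 · 119.3 · 17.42 / 7.122e+08 = 3.202e-11 m³.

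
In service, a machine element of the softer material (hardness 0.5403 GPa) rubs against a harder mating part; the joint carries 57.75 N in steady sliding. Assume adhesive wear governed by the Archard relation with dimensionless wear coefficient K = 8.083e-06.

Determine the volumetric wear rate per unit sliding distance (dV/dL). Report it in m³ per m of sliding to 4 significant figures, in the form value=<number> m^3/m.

Displayed values are rounded — the algebra holds full float precision; rounded once at the end, at four significant digits.
Hardness H = 0.5403 GPa = 5.403e+08 Pa.
In SI base units, W = 57.75 N, H = 5.403e+08 Pa, K = 8.083e-06.
Sliding wear rate dV/dL = K·W/H, per unit distance: 8.083e-06 · 57.75 / 5.403e+08 = 8.640e-13 m³/m.

value=8.640e-13 m^3/m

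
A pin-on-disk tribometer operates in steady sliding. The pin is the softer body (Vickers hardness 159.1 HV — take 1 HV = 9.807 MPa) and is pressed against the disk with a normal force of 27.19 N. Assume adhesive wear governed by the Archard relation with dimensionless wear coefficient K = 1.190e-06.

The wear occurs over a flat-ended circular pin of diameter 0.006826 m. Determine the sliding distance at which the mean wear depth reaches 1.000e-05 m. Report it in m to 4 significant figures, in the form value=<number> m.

Every step holds full float precision — intermediate values appear rounded, and one last rounding to 4 significant figures.
Hardness H = 159.1 HV × 9.807 MPa/HV = 1560 MPa = 1.560e+09 Pa.
Contact area A = π·d²/4 = π·(0.006826 m)²/4 = 3.660e-05 m².
Working in SI base units: W = 27.19 N, H = 1.560e+09 Pa, K = 1.190e-06.
Volume at the limit: V_lim = h_lim·A = 1.000e-05 · 3.660e-05 = 3.660e-10 m³.
Inverting, life L = V_lim·H/(K·W) = 3.660e-10 · 1.560e+09 / (1.190e-06 · 27.19) = 1.765e+04 m.

value=1.765e+04 m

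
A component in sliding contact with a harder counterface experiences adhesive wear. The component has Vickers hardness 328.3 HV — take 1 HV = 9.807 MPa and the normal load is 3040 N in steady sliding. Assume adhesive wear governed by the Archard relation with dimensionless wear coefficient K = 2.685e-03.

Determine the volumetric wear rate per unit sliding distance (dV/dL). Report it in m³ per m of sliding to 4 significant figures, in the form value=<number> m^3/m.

The computation keeps full float precision; intermediate values are displayed rounded. Rounded just once to four significant figures.
Convert: Hardness H = 328.3 HV × 9.807 MPa/HV = 3220 MPa = 3.220e+09 Pa.
Collected in SI base units: W = 3040 N, H = 3.220e+09 Pa, K = 2.685e-03.
Wear rate dV/dL = K·W/H — distance-free: 2.685e-03 · 3040 / 3.220e+09 = 2.535e-09 m³/m.

value=2.535e-09 m^3/m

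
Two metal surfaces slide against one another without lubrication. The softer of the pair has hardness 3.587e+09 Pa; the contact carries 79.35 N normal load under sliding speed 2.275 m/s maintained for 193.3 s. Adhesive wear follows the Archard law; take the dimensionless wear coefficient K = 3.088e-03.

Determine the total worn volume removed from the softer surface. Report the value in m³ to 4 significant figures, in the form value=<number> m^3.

Intermediate values are displayed rounded, and all arithmetic keeps full precision — one final rounding: 4 significant figures.
Distance L = v·t = 2.275 m/s × 193.3 s = 439.8 m.
Restated in SI base units: W = 79.35 N, H = 3.587e+09 Pa, K = 3.088e-03.
By Archard's law, V = K·W·L/H = 3.088e-03 · 79.35 · 439.8 / 3.587e+09 = 3.004e-08 m³.

value=3.004e-08 m^3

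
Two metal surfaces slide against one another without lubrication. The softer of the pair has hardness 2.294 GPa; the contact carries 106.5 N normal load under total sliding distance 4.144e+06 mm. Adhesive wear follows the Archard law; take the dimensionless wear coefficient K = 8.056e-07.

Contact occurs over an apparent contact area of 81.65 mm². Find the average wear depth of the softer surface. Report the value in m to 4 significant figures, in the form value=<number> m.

value=1.898e-06 m

Shown intermediates are rounded, and each operation holds full float precision. Rounded just once: four significant digits.
Convert: The distance L = 4.144e+06 mm = 4144 m.
Convert: Hardness H = 2.294 GPa = 2.294e+09 Pa.
Convert: Contact area A = 81.65 mm² = 8.165e-05 m².
Expressed in SI base units: W = 106.5 N, H = 2.294e+09 Pa, K = 8.056e-07.
Archard volume V = K·W·L/H = 8.056e-07 · 106.5 · 4144 / 2.294e+09 = 1.550e-10 m³.
Mean wear depth h = V/A = 1.550e-10 / 8.165e-05 = 1.898e-06 m.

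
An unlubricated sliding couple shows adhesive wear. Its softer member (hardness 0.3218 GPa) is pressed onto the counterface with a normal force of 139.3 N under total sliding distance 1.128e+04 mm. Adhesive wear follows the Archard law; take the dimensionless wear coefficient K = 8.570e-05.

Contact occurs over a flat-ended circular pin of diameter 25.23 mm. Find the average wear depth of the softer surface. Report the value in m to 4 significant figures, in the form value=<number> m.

value=8.370e-07 m

Every step carries exact precision — the intermediates are shown rounded — one last rounding: four significant digits.
The distance L = 1.128e+04 mm = 11.28 m.
Hardness H = 0.3218 GPa = 3.218e+08 Pa.
Pin diameter d = 25.23 mm = 0.02523 m. Contact area A = π·d²/4 = π·(0.02523 m)²/4 = 4.999e-04 m².
Restated in SI base units: W = 139.3 N, H = 3.218e+08 Pa, K = 8.570e-05.
Archard relation: V = K·W·L/H = 8.570e-05 · 139.3 · 11.28 / 3.218e+08 = 4.185e-10 m³.
Mean depth h = V/A = 4.185e-10 / 4.999e-04 = 8.370e-07 m.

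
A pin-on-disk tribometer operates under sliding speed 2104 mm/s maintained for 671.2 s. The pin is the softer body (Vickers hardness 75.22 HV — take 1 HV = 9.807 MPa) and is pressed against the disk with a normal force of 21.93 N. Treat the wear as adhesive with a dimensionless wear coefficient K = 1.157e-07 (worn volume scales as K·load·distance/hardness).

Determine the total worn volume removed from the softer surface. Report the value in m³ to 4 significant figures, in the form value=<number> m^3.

value=4.857e-12 m^3

Shown intermediates are rounded. Every step runs at full precision, and a lone final rounding to 4 significant figures.
Convert: Sliding speed v = 2104 mm/s = 2.104 m/s. Total distance L = v·t = 2.104 m/s × 671.2 s = 1412 m.
Convert: Hardness H = 75.22 HV × 9.807 MPa/HV = 737.7 MPa = 7.377e+08 Pa.
As SI base values: W = 21.93 N, H = 7.377e+08 Pa, K = 1.157e-07.
Volume removed: V = K·W·L/H = 1.157e-07 · 21.93 · 1412 / 7.377e+08 = 4.857e-12 m³.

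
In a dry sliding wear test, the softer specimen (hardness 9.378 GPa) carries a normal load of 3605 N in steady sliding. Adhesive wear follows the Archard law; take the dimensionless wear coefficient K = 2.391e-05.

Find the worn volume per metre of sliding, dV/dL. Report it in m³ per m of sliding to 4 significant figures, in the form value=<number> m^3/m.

value=9.191e-12 m^3/m

Every step keeps full float precision; the intermediates are displayed rounded, and a lone final rounding, at 4 significant figures.
Convert: Hardness H = 9.378 GPa = 9.378e+09 Pa.
SI base units throughout: W = 3605 N, H = 9.378e+09 Pa, K = 2.391e-05.
Wear rate dV/dL = K·W/H — distance-free: 2.391e-05 · 3605 / 9.378e+09 = 9.191e-12 m³/m.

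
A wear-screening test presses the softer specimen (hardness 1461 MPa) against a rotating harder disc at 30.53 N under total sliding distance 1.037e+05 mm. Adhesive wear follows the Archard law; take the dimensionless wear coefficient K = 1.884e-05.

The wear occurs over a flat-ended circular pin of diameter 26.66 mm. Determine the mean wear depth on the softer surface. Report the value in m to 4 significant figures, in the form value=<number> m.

value=7.314e-08 m

The algebra carries full float precision, and intermediates appear rounded. Rounded once at the end, at 4 significant figures.
Distance covered L = 1.037e+05 mm = 103.7 m.
Hardness H = 1461 MPa = 1.461e+09 Pa.
Pin diameter d = 26.66 mm = 0.02666 m. Contact area A = π·d²/4 = π·(0.02666 m)²/4 = 5.582e-04 m².
Expressed in SI base units: W = 30.53 N, H = 1.461e+09 Pa, K = 1.884e-05.
Worn volume V = K·W·L/H = 1.884e-05 · 30.53 · 103.7 / 1.461e+09 = 4.083e-11 m³.
Depth h = V/A = 4.083e-11 / 5.582e-04 = 7.314e-08 m.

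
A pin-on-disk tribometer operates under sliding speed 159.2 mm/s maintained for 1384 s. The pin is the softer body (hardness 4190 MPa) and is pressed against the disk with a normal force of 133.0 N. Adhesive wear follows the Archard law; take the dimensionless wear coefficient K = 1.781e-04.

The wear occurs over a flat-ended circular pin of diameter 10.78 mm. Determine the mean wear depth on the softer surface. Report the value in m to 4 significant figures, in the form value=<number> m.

The algebra keeps full float precision — the intermediates are printed rounded. Rounded once at the end, at 4 significant figures.
Convert: Sliding speed v = 159.2 mm/s = 0.1592 m/s. Distance L = v·t = 0.1592 m/s × 1384 s = 220.3 m.
Convert: Hardness H = 4190 MPa = 4.190e+09 Pa.
Convert: Pin diameter d = 10.78 mm = 0.01078 m. Contact area A = π·d²/4 = π·(0.01078 m)²/4 = 9.127e-05 m².
Restated in SI base units: W = 133.0 N, H = 4.190e+09 Pa, K = 1.781e-04.
Archard volume V = K·W·L/H = 1.781e-04 · 133.0 · 220.3 / 4.190e+09 = 1.246e-09 m³.
Mean depth h = V/A = 1.246e-09 / 9.127e-05 = 1.365e-05 m.

value=1.365e-05 m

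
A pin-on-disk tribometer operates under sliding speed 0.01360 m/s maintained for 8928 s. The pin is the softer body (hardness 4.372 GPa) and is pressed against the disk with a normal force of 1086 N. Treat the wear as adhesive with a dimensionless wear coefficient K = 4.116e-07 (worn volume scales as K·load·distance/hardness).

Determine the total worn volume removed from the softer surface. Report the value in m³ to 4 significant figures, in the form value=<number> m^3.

value=1.241e-11 m^3

The intermediates are shown rounded; every step carries full float precision — one final rounding, at 4 significant digits.
Convert: The distance L = v·t = 0.01360 m/s × 8928 s = 121.4 m.
Convert: Hardness H = 4.372 GPa = 4.372e+09 Pa.
SI base units throughout: W = 1086 N, H = 4.372e+09 Pa, K = 4.116e-07.
Archard relation: V = K·W·L/H = 4.116e-07 · 1086 · 121.4 / 4.372e+09 = 1.241e-11 m³.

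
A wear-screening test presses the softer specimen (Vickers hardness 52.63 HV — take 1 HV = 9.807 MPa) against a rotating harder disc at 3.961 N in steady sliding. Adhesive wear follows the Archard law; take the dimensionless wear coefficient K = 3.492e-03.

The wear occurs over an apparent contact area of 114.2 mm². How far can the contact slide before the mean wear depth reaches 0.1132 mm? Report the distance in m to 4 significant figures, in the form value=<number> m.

value=482.4 m

The intermediates are shown rounded; the algebra maintains exact precision, and rounded once at the end, at 4 significant figures.
Hardness H = 52.63 HV × 9.807 MPa/HV = 516.1 MPa = 5.161e+08 Pa.
Contact area A = 114.2 mm² = 1.142e-04 m².
Depth limit h_lim = 0.1132 mm = 1.132e-04 m.
Collected in SI base units: W = 3.961 N, H = 5.161e+08 Pa, K = 3.492e-03.
Allowed volume V_lim = h_lim·A = 1.132e-04 · 1.142e-04 = 1.293e-08 m³.
Life L = V_lim·H/(K·W) = 1.293e-08 · 5.161e+08 / (3.492e-03 · 3.961) = 482.4 m.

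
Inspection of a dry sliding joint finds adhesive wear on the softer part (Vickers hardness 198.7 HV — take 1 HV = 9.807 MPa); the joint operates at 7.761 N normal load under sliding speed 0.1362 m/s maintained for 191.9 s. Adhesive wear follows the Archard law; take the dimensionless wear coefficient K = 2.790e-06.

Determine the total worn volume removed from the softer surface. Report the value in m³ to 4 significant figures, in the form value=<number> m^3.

All arithmetic maintains exact precision — intermediates are displayed rounded, and rounded once at the end, at four significant digits.
Convert: Distance covered L = v·t = 0.1362 m/s × 191.9 s = 26.14 m.
Convert: Hardness H = 198.7 HV × 9.807 MPa/HV = 1949 MPa = 1.949e+09 Pa.
Collected in SI base units: W = 7.761 N, H = 1.949e+09 Pa, K = 2.790e-06.
The Archard volume V = K·W·L/H = 2.790e-06 · 7.761 · 26.14 / 1.949e+09 = 2.904e-13 m³.

value=2.904e-13 m^3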